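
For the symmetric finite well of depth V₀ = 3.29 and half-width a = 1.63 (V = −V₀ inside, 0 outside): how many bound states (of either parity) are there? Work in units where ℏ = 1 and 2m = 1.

The dimensionless depth is z₀ = a√(2mV₀)/ℏ = 1.63 × √(3.290) = 2.957.
The even/odd transcendental equations gain one root per π/2 in z₀, giving N = 1 + ⌊2z₀/π⌋ = 1 + ⌊1.882⌋ = 2.

N = 2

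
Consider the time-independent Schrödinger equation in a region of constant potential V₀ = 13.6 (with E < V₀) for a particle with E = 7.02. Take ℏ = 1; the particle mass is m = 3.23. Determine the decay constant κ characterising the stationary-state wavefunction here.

κ = 6.52

Since E < V₀ the TISE in this region is ψ'' = κ²ψ with κ = √(2m(V₀ − E))/ℏ.
κ = √(2 × 3.23 × 6.58) = 6.520.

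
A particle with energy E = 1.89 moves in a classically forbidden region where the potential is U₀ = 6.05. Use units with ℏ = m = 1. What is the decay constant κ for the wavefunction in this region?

Since E < U₀ the TISE in this region is ψ'' = κ²ψ with κ = √(2m(U₀ − E))/ℏ.
κ = √(2 × 1 × 4.16) = 2.884.

κ = 2.88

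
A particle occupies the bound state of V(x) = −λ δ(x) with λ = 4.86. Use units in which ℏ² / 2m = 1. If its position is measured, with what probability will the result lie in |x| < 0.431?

The normalised bound state is ψ = √κ e^{−κ|x|} with κ = mλ/ℏ² = 2.430.
P(|x| < d) = ∫_{−d}^{d} κ e^{−2κ|x|} dx = 1 − e^{−2κd} = 1 − e^{−2.095} = 0.8769.

P = 0.877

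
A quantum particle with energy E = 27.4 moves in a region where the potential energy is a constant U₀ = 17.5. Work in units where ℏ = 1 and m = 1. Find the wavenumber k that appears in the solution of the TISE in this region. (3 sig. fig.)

k = 4.45

With E > U₀ the solution is oscillatory, ψ ∝ e^{±ikx} with k = √(2m(E − U₀))/ℏ.
k = √(2 × 1 × 9.9) = 4.450.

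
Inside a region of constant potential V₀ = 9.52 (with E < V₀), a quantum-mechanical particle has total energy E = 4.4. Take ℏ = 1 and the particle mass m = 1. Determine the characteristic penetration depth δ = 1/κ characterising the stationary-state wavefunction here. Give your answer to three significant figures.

δ = 0.313

Since E < V₀ the TISE in this region is ψ'' = κ²ψ with κ = √(2m(V₀ − E))/ℏ.
κ = √(2 × 1 × 5.12) = 3.200. The penetration depth is δ = 1/κ = 0.313.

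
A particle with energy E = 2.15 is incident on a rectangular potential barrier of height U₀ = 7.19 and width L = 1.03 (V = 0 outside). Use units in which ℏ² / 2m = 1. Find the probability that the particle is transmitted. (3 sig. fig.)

T = 0.0325

Since E < U₀ the interior solution is evanescent with decay constant κ = √(2m(U₀ − E))/ℏ = 2.245.
κL = 2.312, sinh(κL) = 5.000.
Matching ψ, ψ′ at both faces gives T = [1 + U₀² sinh²(κL) / (4E(U₀ − E))]⁻¹ = 1/30.81 = 0.0325.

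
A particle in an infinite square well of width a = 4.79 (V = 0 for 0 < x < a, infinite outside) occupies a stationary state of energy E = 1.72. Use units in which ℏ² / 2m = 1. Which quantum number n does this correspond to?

n = 2

For an infinite well E_n = n²π²ℏ²/(2ma²), so n = (a/πℏ)√(2mE).
n = (4.79/π) × √(2 × 0.5 × 1.72) = 2.000 → n = 2.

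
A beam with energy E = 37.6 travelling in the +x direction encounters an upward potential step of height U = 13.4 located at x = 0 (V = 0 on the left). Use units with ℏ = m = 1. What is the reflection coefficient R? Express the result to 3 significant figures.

R = 0.0120

On each side the TISE gives plane waves with k = √(2m(E − V))/ℏ: k₁ = √(2·1·37.6) = 8.672, k₂ = √(2·1·24.2) = 6.957.
Continuity of ψ and ψ′ at the step yields the reflection amplitude r = (k₁ − k₂)/(k₁ + k₂) = 0.1097; thus R = |r|² = 0.01204, T = 0.9880.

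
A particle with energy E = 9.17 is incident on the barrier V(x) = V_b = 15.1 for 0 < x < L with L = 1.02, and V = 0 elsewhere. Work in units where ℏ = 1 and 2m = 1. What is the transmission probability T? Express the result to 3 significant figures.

T = 0.0262

Since E < V_b the interior solution is evanescent with decay constant κ = √(2m(V_b − E))/ℏ = 2.435.
κL = 2.484, sinh(κL) = 5.952.
The exact tunnelling result is T⁻¹ = 1 + V_b² sinh²(κL) / [4E(V_b − E)] = 38.14, so T = 0.0262.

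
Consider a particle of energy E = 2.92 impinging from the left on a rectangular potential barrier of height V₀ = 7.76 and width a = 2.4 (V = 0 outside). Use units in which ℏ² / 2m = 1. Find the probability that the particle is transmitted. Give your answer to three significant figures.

E < V₀: inside the barrier ψ ∝ e^{±κx} with κ = √(2m(V₀ − E))/ℏ = 2.200.
κa = 5.280, sinh(κa) = 98.18.
Matching ψ, ψ′ at both faces gives T = [1 + V₀² sinh²(κa) / (4E(V₀ − E))]⁻¹ = 1/10270 = 0.0000974.

T = 0.0000974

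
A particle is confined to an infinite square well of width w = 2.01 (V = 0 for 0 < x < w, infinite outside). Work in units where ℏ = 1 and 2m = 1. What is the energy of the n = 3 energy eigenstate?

E = 22.0

The infinite-well eigenfunctions ψ_n = √(2/w) sin(nπx/w) vanish at both walls, giving E_n = n²π²ℏ²/(2mw²).
E_3 = 3² × π² / (2 × 0.5 × 2.01²) = 21.99.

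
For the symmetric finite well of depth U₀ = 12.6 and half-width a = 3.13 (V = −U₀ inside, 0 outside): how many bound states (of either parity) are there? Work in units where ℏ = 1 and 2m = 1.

Define the well-strength parameter z₀ = (a/ℏ)√(2mU₀) = 3.13 × √(2·0.5·12.6) = 11.11.
A new bound state (alternating even/odd) appears each time z₀ passes a multiple of π/2, so N = ⌊2z₀/π⌋ + 1 = ⌊7.073⌋ + 1 = 8.

N = 8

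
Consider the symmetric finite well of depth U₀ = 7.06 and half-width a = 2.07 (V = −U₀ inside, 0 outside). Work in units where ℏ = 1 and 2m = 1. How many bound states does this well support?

N = 4

The dimensionless depth is z₀ = a√(2mU₀)/ℏ = 2.07 × √(7.060) = 5.500.
The even/odd transcendental equations gain one root per π/2 in z₀, giving N = 1 + ⌊2z₀/π⌋ = 1 + ⌊3.501⌋ = 4.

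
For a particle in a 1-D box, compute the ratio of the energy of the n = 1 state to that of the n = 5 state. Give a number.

Since E_n ∝ n², the ratio is (1/5)² = 0.04.

0.04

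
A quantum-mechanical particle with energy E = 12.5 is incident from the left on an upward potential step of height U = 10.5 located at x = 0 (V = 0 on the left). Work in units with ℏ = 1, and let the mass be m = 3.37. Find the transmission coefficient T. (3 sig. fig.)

T = 0.816

The wavenumbers are k₁ = √(2mE)/ℏ = 9.179 on the left and k₂ = √(2m(E − U))/ℏ = 3.672 on the right.
Continuity of ψ and ψ′ at the step yields the reflection amplitude r = (k₁ − k₂)/(k₁ + k₂) = 0.4286; thus R = |r|² = 0.1837, T = 0.8163.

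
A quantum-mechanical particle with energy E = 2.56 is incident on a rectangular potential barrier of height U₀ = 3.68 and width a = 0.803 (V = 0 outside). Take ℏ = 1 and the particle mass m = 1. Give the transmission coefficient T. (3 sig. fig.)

Since E < U₀ the interior solution is evanescent with decay constant κ = √(2m(U₀ − E))/ℏ = 1.497.
κa = 1.202, sinh(κa) = 1.513.
Matching ψ, ψ′ at both faces gives T = [1 + U₀² sinh²(κa) / (4E(U₀ − E))]⁻¹ = 1/3.702 = 0.270.

T = 0.270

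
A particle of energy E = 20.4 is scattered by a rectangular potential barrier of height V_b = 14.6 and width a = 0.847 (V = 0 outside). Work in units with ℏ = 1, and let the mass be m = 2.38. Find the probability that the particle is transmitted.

T = 0.704

E > V_b: inside the barrier k₂ = √(2m(E − V_b))/ℏ = 5.254, k₂a = 4.450.
T = [1 + V_b² sin²(k₂a) / (4E(E − V_b))]⁻¹ = 1/1.420 = 0.704.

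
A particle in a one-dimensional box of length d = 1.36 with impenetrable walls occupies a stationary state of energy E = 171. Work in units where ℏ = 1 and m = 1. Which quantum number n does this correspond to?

From E_n = n²π²ℏ²/(2md²) invert to n = √(2md²E)/(πℏ).
n = (1.36/π) × √(2 × 1 × 171) = 8.006 → n = 8.

n = 8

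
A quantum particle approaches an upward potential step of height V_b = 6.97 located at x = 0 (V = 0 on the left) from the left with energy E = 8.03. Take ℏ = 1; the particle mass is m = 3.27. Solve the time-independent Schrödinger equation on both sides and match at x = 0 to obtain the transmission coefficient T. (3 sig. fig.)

T = 0.782

The wavenumbers are k₁ = √(2mE)/ℏ = 7.247 on the left and k₂ = √(2m(E − V_b))/ℏ = 2.633 on the right.
Continuity of ψ and ψ′ at the step yields the reflection amplitude r = (k₁ − k₂)/(k₁ + k₂) = 0.4670; thus R = |r|² = 0.2181, T = 0.7819.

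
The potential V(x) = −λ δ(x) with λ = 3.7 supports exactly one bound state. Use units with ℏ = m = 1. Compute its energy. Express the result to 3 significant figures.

The bound state is ψ(x) = √κ e^{−κ|x|}. The derivative jump ψ'(0⁺) − ψ'(0⁻) = −(2mλ/ℏ²)ψ(0) fixes κ = mλ/ℏ² = 3.700.
Then E = −ℏ²κ²/(2m) = −mλ²/(2ℏ²) = -6.845.

E = -6.85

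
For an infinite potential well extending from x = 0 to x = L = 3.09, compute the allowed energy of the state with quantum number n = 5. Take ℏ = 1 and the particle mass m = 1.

The infinite-well eigenfunctions ψ_n = √(2/L) sin(nπx/L) vanish at both walls, giving E_n = n²π²ℏ²/(2mL²).
E_5 = 5² × π² / (2 × 1 × 3.09²) = 12.92.

E = 12.9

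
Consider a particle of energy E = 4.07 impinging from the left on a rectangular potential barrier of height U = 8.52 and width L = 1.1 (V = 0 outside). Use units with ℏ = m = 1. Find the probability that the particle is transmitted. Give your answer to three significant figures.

E < U: inside the barrier ψ ∝ e^{±κx} with κ = √(2m(U − E))/ℏ = 2.983.
κL = 3.282, sinh(κL) = 13.29.
Matching ψ, ψ′ at both faces gives T = [1 + U² sinh²(κL) / (4E(U − E))]⁻¹ = 1/178.0 = 0.00562.

T = 0.00562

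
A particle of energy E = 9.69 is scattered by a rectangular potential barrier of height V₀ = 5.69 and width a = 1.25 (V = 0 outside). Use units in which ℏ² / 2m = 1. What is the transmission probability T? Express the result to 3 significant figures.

Above the barrier the interior wavenumber is k₂ = √(2m(E − V₀))/ℏ = 2.000, giving phase k₂a = 2.500.
T = [1 + V₀² sin²(k₂a) / (4E(E − V₀))]⁻¹ = 1/1.075 = 0.930.

T = 0.930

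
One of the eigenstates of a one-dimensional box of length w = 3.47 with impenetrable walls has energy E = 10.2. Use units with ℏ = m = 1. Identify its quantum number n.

For an infinite well E_n = n²π²ℏ²/(2mw²), so n = (w/πℏ)√(2mE).
n = (3.47/π) × √(2 × 1 × 10.2) = 4.989 → n = 5.

n = 5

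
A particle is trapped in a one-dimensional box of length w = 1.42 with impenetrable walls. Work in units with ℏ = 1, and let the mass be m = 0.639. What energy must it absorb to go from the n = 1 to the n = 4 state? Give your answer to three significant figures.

E_n = n²π²ℏ²/(2mw²), so ΔE = (4² − 1²) π²ℏ²/(2mw²).
ΔE = 15 × π² / (2 × 0.639 × 1.42²) = 57.45.

ΔE = 57.4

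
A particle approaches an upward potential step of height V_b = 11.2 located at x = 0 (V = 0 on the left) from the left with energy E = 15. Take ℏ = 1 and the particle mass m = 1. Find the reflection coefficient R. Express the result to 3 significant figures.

R = 0.109

The wavenumbers are k₁ = √(2mE)/ℏ = 5.477 on the left and k₂ = √(2m(E − V_b))/ℏ = 2.757 on the right.
Continuity of ψ and ψ′ at the step yields the reflection amplitude r = (k₁ − k₂)/(k₁ + k₂) = 0.3304; thus R = |r|² = 0.1092, T = 0.8908.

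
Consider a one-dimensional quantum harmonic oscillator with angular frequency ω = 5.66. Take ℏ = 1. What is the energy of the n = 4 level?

The oscillator eigenvalues are E_n = ℏω(n + ½), so E_4 = 5.66 × 4.5 = 25.47.

E = 25.5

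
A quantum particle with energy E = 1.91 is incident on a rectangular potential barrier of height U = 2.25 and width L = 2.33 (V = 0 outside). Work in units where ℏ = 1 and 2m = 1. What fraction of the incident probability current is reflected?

R = 0.865

Since E < U the interior solution is evanescent with decay constant κ = √(2m(U − E))/ℏ = 0.5831.
κL = 1.359, sinh(κL) = 1.817.
The exact tunnelling result is T⁻¹ = 1 + U² sinh²(κL) / [4E(U − E)] = 7.434, so T = 0.135.
R = 1 − T = 0.865.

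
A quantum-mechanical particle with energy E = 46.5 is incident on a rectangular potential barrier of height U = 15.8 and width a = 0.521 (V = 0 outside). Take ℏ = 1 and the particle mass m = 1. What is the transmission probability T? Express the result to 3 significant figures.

T = 0.972

E > U: inside the barrier k₂ = √(2m(E − U))/ℏ = 7.836, k₂a = 4.082.
Matching at both interfaces gives T⁻¹ = 1 + U² sin²(k₂a) / [4E(E − U)] = 1.029, hence T = 0.972.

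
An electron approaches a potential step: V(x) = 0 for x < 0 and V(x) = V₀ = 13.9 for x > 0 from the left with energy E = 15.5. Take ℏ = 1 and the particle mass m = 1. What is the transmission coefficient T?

T = 0.736

On each side the TISE gives plane waves with k = √(2m(E − V))/ℏ: k₁ = √(2·1·15.5) = 5.568, k₂ = √(2·1·1.6) = 1.789.
Continuity of ψ and ψ′ at the step yields the reflection amplitude r = (k₁ − k₂)/(k₁ + k₂) = 0.5137; thus R = |r|² = 0.2639, T = 0.7361.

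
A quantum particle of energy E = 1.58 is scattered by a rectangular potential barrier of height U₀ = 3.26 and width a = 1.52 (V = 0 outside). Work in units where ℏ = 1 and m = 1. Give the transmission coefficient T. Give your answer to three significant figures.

T = 0.0151

Since E < U₀ the interior solution is evanescent with decay constant κ = √(2m(U₀ − E))/ℏ = 1.833.
κa = 2.786, sinh(κa) = 8.079.
Matching ψ, ψ′ at both faces gives T = [1 + U₀² sinh²(κa) / (4E(U₀ − E))]⁻¹ = 1/66.33 = 0.0151.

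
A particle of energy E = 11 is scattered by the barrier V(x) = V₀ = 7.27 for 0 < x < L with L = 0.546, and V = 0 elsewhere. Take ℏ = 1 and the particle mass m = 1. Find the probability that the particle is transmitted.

Above the barrier the interior wavenumber is k₂ = √(2m(E − V₀))/ℏ = 2.731, giving phase k₂L = 1.491.
Matching at both interfaces gives T⁻¹ = 1 + V₀² sin²(k₂L) / [4E(E − V₀)] = 1.320, hence T = 0.758.

T = 0.758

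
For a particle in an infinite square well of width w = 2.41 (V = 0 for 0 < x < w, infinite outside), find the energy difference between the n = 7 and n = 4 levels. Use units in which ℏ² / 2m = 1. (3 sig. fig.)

ΔE = 56.1

E_n = n²π²ℏ²/(2mw²), so ΔE = (7² − 4²) π²ℏ²/(2mw²).
ΔE = 33 × π² / (2 × 0.5 × 2.41²) = 56.08.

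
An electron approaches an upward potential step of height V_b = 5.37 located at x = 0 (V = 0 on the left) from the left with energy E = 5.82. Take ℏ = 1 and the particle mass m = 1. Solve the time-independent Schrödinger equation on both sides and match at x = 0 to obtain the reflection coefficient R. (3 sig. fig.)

The wavenumbers are k₁ = √(2mE)/ℏ = 3.412 on the left and k₂ = √(2m(E − V_b))/ℏ = 0.9487 on the right.
Continuity of ψ and ψ′ at the step yields the reflection amplitude r = (k₁ − k₂)/(k₁ + k₂) = 0.5649; thus R = |r|² = 0.3191, T = 0.6809.

R = 0.319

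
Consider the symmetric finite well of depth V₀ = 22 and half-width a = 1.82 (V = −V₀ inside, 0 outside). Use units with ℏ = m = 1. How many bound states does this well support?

The dimensionless depth is z₀ = a√(2mV₀)/ℏ = 1.82 × √(44.00) = 12.07.
A new bound state (alternating even/odd) appears each time z₀ passes a multiple of π/2, so N = ⌊2z₀/π⌋ + 1 = ⌊7.686⌋ + 1 = 8.

N = 8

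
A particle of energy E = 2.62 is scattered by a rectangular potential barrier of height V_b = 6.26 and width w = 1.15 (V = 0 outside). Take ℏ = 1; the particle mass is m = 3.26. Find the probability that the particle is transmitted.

E < V_b: inside the barrier ψ ∝ e^{±κx} with κ = √(2m(V_b − E))/ℏ = 4.872.
κw = 5.602, sinh(κw) = 135.5.
Matching ψ, ψ′ at both faces gives T = [1 + V_b² sinh²(κw) / (4E(V_b − E))]⁻¹ = 1/18870 = 0.0000530.

T = 0.0000530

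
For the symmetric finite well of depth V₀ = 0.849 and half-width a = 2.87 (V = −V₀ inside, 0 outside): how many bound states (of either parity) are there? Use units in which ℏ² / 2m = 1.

N = 2

The dimensionless depth is z₀ = a√(2mV₀)/ℏ = 2.87 × √(0.8490) = 2.644.
A new bound state (alternating even/odd) appears each time z₀ passes a multiple of π/2, so N = ⌊2z₀/π⌋ + 1 = ⌊1.684⌋ + 1 = 2.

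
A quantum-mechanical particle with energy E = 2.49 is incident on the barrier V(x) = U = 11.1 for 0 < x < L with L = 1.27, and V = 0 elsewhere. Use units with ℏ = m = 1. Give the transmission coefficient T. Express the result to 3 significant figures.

T = 0.0000736

E < U: inside the barrier ψ ∝ e^{±κx} with κ = √(2m(U − E))/ℏ = 4.150.
κL = 5.270, sinh(κL) = 97.22.
The exact tunnelling result is T⁻¹ = 1 + U² sinh²(κL) / [4E(U − E)] = 13580, so T = 0.0000736.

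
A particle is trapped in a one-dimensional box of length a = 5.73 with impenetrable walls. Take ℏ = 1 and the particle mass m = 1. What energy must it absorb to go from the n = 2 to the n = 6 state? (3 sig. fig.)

ΔE = 4.81

E_n = n²π²ℏ²/(2ma²), so ΔE = (6² − 2²) π²ℏ²/(2ma²).
ΔE = 32 × π² / (2 × 1 × 5.73²) = 4.810.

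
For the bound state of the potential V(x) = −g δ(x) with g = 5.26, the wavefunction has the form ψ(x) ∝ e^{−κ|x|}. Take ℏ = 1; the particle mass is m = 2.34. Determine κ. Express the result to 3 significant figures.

κ = 12.3

Integrating the TISE across x = 0 gives the cusp condition ψ'(0⁺) − ψ'(0⁻) = −(2mg/ℏ²)ψ(0).
With ψ ∝ e^{−κ|x|} this yields −2κ = −2mg/ℏ², so κ = mg/ℏ² = 12.31.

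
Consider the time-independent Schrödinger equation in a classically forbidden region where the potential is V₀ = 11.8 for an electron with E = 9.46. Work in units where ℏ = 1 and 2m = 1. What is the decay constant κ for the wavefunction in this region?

κ = 1.53

Since E < V₀ the TISE in this region is ψ'' = κ²ψ with κ = √(2m(V₀ − E))/ℏ.
κ = √(2 × 0.5 × 2.34) = 1.530.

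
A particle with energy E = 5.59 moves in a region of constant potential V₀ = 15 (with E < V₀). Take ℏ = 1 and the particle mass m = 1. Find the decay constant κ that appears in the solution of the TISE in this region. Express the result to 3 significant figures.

Since E < V₀ the TISE in this region is ψ'' = κ²ψ with κ = √(2m(V₀ − E))/ℏ.
κ = √(2 × 1 × 9.41) = 4.338.

κ = 4.34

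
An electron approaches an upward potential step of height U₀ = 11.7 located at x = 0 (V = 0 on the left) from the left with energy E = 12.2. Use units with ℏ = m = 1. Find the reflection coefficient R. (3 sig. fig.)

On each side the TISE gives plane waves with k = √(2m(E − V))/ℏ: k₁ = √(2·1·12.2) = 4.940, k₂ = √(2·1·0.5) = 1.000.
Continuity of ψ and ψ′ at the step yields the reflection amplitude r = (k₁ − k₂)/(k₁ + k₂) = 0.6633; thus R = |r|² = 0.4399, T = 0.5601.

R = 0.440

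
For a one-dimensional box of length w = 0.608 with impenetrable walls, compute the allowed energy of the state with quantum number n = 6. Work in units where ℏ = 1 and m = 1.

Requiring ψ(0) = ψ(w) = 0 quantises k = nπ/w, hence E_n = ℏ²k²/2m = n²π²ℏ²/(2mw²).
E_6 = 6² × π² / (2 × 1 × 0.608²) = 480.6.

E = 481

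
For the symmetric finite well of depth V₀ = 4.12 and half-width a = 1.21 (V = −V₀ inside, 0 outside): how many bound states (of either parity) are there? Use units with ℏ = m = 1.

The dimensionless depth is z₀ = a√(2mV₀)/ℏ = 1.21 × √(8.240) = 3.473.
The even/odd transcendental equations gain one root per π/2 in z₀, giving N = 1 + ⌊2z₀/π⌋ = 1 + ⌊2.211⌋ = 3.

N = 3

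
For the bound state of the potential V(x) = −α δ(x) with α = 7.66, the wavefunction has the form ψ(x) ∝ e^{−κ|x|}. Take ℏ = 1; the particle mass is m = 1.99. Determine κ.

κ = 15.2

Integrating the TISE across x = 0 gives the cusp condition ψ'(0⁺) − ψ'(0⁻) = −(2mα/ℏ²)ψ(0).
With ψ ∝ e^{−κ|x|} this yields −2κ = −2mα/ℏ², so κ = mα/ℏ² = 15.24.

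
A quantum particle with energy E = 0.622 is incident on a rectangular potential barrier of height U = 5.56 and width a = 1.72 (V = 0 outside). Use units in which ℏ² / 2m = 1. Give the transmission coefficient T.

Since E < U the interior solution is evanescent with decay constant κ = √(2m(U − E))/ℏ = 2.222.
κa = 3.822, sinh(κa) = 22.84.
Matching ψ, ψ′ at both faces gives T = [1 + U² sinh²(κa) / (4E(U − E))]⁻¹ = 1/1314 = 0.000761.

T = 0.000761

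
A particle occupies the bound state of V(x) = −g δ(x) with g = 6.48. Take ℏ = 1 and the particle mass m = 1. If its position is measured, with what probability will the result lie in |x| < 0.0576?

The normalised bound state is ψ = √κ e^{−κ|x|} with κ = mg/ℏ² = 6.480.
P(|x| < d) = ∫_{−d}^{d} κ e^{−2κ|x|} dx = 1 − e^{−2κd} = 1 − e^{−0.7465} = 0.5260.

P = 0.526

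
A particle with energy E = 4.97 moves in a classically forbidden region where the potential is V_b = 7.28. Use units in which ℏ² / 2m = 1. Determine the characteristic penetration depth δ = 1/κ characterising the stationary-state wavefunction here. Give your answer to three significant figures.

Since E < V_b the TISE in this region is ψ'' = κ²ψ with κ = √(2m(V_b − E))/ℏ.
κ = √(2 × 0.5 × 2.31) = 1.520. The penetration depth is δ = 1/κ = 0.658.

δ = 0.658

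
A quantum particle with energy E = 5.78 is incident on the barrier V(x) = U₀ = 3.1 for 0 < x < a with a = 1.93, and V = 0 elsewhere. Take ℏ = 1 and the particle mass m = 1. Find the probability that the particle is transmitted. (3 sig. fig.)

T = 0.873

E > U₀: inside the barrier k₂ = √(2m(E − U₀))/ℏ = 2.315, k₂a = 4.468.
T = [1 + U₀² sin²(k₂a) / (4E(E − U₀))]⁻¹ = 1/1.146 = 0.873.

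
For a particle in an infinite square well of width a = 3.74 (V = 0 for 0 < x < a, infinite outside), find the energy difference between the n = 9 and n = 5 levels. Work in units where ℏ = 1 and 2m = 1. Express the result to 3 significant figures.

ΔE = 39.5

E_n = n²π²ℏ²/(2ma²), so ΔE = (9² − 5²) π²ℏ²/(2ma²).
ΔE = 56 × π² / (2 × 0.5 × 3.74²) = 39.51.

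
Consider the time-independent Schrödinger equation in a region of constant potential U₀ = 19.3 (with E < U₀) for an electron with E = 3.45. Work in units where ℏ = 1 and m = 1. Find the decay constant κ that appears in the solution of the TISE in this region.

Since E < U₀ the TISE in this region is ψ'' = κ²ψ with κ = √(2m(U₀ − E))/ℏ.
κ = √(2 × 1 × 15.85) = 5.630.

κ = 5.63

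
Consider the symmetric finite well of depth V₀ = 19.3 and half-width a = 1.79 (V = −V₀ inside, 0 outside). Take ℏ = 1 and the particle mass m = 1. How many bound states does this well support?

Define the well-strength parameter z₀ = (a/ℏ)√(2mV₀) = 1.79 × √(2·1·19.3) = 11.12.
The even/odd transcendental equations gain one root per π/2 in z₀, giving N = 1 + ⌊2z₀/π⌋ = 1 + ⌊7.080⌋ = 8.

N = 8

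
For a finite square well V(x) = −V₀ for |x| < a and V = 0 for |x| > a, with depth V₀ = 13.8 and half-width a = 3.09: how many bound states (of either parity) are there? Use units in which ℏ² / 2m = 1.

N = 8

Define the well-strength parameter z₀ = (a/ℏ)√(2mV₀) = 3.09 × √(2·0.5·13.8) = 11.48.
A new bound state (alternating even/odd) appears each time z₀ passes a multiple of π/2, so N = ⌊2z₀/π⌋ + 1 = ⌊7.308⌋ + 1 = 8.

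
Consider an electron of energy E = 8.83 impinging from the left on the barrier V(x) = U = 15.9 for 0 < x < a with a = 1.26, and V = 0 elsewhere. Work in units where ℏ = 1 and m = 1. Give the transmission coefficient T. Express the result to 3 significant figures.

T = 0.000303

E < U: inside the barrier ψ ∝ e^{±κx} with κ = √(2m(U − E))/ℏ = 3.760.
κa = 4.738, sinh(κa) = 57.10.
The exact tunnelling result is T⁻¹ = 1 + U² sinh²(κa) / [4E(U − E)] = 3302, so T = 0.000303.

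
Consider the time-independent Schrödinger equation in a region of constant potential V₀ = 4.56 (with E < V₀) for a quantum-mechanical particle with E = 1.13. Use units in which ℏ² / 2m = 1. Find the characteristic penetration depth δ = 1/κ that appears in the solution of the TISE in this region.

δ = 0.540

Since E < V₀ the TISE in this region is ψ'' = κ²ψ with κ = √(2m(V₀ − E))/ℏ.
κ = √(2 × 0.5 × 3.43) = 1.852. The penetration depth is δ = 1/κ = 0.540.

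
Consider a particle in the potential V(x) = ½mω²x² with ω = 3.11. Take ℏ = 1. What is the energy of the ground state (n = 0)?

Using E_n = (n + ½)ℏω: E_0 = 0.5 × 3.11 = 1.555.

E = 1.56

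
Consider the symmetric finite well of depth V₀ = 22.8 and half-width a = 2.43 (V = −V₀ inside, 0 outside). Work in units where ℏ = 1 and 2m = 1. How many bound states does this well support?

Define the well-strength parameter z₀ = (a/ℏ)√(2mV₀) = 2.43 × √(2·0.5·22.8) = 11.60.
The even/odd transcendental equations gain one root per π/2 in z₀, giving N = 1 + ⌊2z₀/π⌋ = 1 + ⌊7.387⌋ = 8.

N = 8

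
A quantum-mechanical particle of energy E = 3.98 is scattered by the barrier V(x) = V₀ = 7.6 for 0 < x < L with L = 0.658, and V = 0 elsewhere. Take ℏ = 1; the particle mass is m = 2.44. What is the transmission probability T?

T = 0.0157

E < V₀: inside the barrier ψ ∝ e^{±κx} with κ = √(2m(V₀ − E))/ℏ = 4.203.
κL = 2.766, sinh(κL) = 7.913.
The exact tunnelling result is T⁻¹ = 1 + V₀² sinh²(κL) / [4E(V₀ − E)] = 63.75, so T = 0.0157.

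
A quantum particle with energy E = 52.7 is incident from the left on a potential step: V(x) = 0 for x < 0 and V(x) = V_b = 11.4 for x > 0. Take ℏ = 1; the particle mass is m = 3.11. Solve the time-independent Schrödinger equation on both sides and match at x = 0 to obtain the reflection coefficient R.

On each side the TISE gives plane waves with k = √(2m(E − V))/ℏ: k₁ = √(2·3.11·52.7) = 18.11, k₂ = √(2·3.11·41.3) = 16.03.
Matching ψ and ψ′ at x = 0 gives r = (k₁ − k₂)/(k₁ + k₂), so R = r² = 0.003704 and T = 1 − R = 0.9963.

R = 0.00370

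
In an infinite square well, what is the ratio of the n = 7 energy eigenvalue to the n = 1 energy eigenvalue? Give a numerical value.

Since E_n ∝ n², the ratio is (7/1)² = 49.

49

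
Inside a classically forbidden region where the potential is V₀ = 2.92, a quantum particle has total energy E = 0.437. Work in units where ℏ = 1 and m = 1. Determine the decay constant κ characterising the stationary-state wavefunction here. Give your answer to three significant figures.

Since E < V₀ the TISE in this region is ψ'' = κ²ψ with κ = √(2m(V₀ − E))/ℏ.
κ = √(2 × 1 × 2.483) = 2.228.

κ = 2.23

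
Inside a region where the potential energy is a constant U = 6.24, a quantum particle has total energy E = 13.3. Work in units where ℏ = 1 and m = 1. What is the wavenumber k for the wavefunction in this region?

k = 3.76

With E > U the solution is oscillatory, ψ ∝ e^{±ikx} with k = √(2m(E − U))/ℏ.
k = √(2 × 1 × 7.06) = 3.758.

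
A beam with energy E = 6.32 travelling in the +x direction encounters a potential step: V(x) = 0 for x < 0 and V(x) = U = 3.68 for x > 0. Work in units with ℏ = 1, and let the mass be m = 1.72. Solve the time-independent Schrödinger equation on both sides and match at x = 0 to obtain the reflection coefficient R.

The wavenumbers are k₁ = √(2mE)/ℏ = 4.663 on the left and k₂ = √(2m(E − U))/ℏ = 3.014 on the right.
Matching ψ and ψ′ at x = 0 gives r = (k₁ − k₂)/(k₁ + k₂), so R = r² = 0.04615 and T = 1 − R = 0.9538.

R = 0.0462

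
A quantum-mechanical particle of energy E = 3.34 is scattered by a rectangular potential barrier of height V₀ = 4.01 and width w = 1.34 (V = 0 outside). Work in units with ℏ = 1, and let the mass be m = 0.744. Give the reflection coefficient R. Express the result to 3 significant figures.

R = 0.850

Since E < V₀ the interior solution is evanescent with decay constant κ = √(2m(V₀ − E))/ℏ = 0.9985.
κw = 1.338, sinh(κw) = 1.774.
Matching ψ, ψ′ at both faces gives T = [1 + V₀² sinh²(κw) / (4E(V₀ − E))]⁻¹ = 1/6.656 = 0.150.
R = 1 − T = 0.850.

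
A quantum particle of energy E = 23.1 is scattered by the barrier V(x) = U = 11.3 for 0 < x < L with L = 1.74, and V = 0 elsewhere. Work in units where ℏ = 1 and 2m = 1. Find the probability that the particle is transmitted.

E > U: inside the barrier k₂ = √(2m(E − U))/ℏ = 3.435, k₂L = 5.977.
T = [1 + U² sin²(k₂L) / (4E(E − U))]⁻¹ = 1/1.011 = 0.989.

T = 0.989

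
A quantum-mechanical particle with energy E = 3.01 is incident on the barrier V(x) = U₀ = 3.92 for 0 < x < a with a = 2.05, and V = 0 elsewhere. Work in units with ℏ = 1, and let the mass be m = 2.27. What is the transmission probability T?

T = 0.000685

E < U₀: inside the barrier ψ ∝ e^{±κx} with κ = √(2m(U₀ − E))/ℏ = 2.033.
κa = 4.167, sinh(κa) = 32.25.
The exact tunnelling result is T⁻¹ = 1 + U₀² sinh²(κa) / [4E(U₀ − E)] = 1459, so T = 0.000685.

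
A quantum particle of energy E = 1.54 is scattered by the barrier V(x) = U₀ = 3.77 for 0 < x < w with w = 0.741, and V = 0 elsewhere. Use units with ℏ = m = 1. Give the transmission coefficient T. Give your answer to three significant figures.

T = 0.156

E < U₀: inside the barrier ψ ∝ e^{±κx} with κ = √(2m(U₀ − E))/ℏ = 2.112.
κw = 1.565, sinh(κw) = 2.287.
The exact tunnelling result is T⁻¹ = 1 + U₀² sinh²(κw) / [4E(U₀ − E)] = 6.409, so T = 0.156.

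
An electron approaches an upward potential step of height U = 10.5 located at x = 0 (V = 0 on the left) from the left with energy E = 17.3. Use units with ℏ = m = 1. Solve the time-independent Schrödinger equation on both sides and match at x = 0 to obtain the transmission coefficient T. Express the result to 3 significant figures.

On each side the TISE gives plane waves with k = √(2m(E − V))/ℏ: k₁ = √(2·1·17.3) = 5.882, k₂ = √(2·1·6.8) = 3.688.
Matching ψ and ψ′ at x = 0 gives r = (k₁ − k₂)/(k₁ + k₂), so R = r² = 0.05258 and T = 1 − R = 0.9474.

T = 0.947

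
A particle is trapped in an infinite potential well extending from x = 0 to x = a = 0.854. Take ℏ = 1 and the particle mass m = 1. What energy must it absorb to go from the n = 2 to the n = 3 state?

E_n = n²π²ℏ²/(2ma²), so ΔE = (3² − 2²) π²ℏ²/(2ma²).
ΔE = 5 × π² / (2 × 1 × 0.854²) = 33.83.

ΔE = 33.8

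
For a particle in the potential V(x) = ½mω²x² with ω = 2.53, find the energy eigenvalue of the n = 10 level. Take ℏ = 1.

E = 26.6

Using E_n = (n + ½)ℏω: E_10 = 10.5 × 2.53 = 26.57.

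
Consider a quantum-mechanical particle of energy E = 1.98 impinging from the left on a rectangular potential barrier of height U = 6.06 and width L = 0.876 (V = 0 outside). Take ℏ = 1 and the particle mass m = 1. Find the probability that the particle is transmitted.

T = 0.0234

E < U: inside the barrier ψ ∝ e^{±κx} with κ = √(2m(U − E))/ℏ = 2.857.
κL = 2.502, sinh(κL) = 6.065.
Matching ψ, ψ′ at both faces gives T = [1 + U² sinh²(κL) / (4E(U − E))]⁻¹ = 1/42.80 = 0.0234.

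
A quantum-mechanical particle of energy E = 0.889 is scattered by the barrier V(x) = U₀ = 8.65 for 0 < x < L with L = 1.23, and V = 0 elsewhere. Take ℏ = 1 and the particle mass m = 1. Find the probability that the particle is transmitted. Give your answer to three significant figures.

T = 0.0000912

E < U₀: inside the barrier ψ ∝ e^{±κx} with κ = √(2m(U₀ − E))/ℏ = 3.940.
κL = 4.846, sinh(κL) = 63.61.
Matching ψ, ψ′ at both faces gives T = [1 + U₀² sinh²(κL) / (4E(U₀ − E))]⁻¹ = 1/10970 = 0.0000912.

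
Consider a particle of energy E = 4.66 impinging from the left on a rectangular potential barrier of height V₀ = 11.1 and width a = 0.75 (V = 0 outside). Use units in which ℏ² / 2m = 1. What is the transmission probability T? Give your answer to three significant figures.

T = 0.0831

Since E < V₀ the interior solution is evanescent with decay constant κ = √(2m(V₀ − E))/ℏ = 2.538.
κa = 1.903, sinh(κa) = 3.279.
Matching ψ, ψ′ at both faces gives T = [1 + V₀² sinh²(κa) / (4E(V₀ − E))]⁻¹ = 1/12.04 = 0.0831.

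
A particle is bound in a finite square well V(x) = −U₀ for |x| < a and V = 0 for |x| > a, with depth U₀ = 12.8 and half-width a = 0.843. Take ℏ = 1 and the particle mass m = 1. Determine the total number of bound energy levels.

N = 3

Define the well-strength parameter z₀ = (a/ℏ)√(2mU₀) = 0.843 × √(2·1·12.8) = 4.265.
A new bound state (alternating even/odd) appears each time z₀ passes a multiple of π/2, so N = ⌊2z₀/π⌋ + 1 = ⌊2.715⌋ + 1 = 3.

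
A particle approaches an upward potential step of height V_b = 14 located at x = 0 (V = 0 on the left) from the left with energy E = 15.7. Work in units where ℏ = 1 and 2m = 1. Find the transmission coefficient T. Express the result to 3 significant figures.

T = 0.745

The wavenumbers are k₁ = √(2mE)/ℏ = 3.962 on the left and k₂ = √(2m(E − V_b))/ℏ = 1.304 on the right.
Matching ψ and ψ′ at x = 0 gives r = (k₁ − k₂)/(k₁ + k₂), so R = r² = 0.2548 and T = 1 − R = 0.7452.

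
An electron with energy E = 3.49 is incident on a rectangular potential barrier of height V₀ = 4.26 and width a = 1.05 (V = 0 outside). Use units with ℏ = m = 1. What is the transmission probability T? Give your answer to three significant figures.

Since E < V₀ the interior solution is evanescent with decay constant κ = √(2m(V₀ − E))/ℏ = 1.241.
κa = 1.303, sinh(κa) = 1.704.
The exact tunnelling result is T⁻¹ = 1 + V₀² sinh²(κa) / [4E(V₀ − E)] = 5.904, so T = 0.169.

T = 0.169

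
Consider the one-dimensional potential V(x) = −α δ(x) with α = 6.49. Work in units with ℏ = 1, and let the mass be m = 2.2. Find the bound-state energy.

E = -46.3

For x ≠ 0 the bound state is ψ ∝ e^{−κ|x|}; integrating the TISE across the delta gives the cusp condition 2κ = 2mα/ℏ², so κ = 14.28.
Then E = −ℏ²κ²/(2m) = −mα²/(2ℏ²) = -46.33.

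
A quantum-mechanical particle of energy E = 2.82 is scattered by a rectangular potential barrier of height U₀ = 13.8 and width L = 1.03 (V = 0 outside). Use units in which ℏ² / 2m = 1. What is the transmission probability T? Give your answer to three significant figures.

Since E < U₀ the interior solution is evanescent with decay constant κ = √(2m(U₀ − E))/ℏ = 3.314.
κL = 3.413, sinh(κL) = 15.16.
Matching ψ, ψ′ at both faces gives T = [1 + U₀² sinh²(κL) / (4E(U₀ − E))]⁻¹ = 1/354.5 = 0.00282.

T = 0.00282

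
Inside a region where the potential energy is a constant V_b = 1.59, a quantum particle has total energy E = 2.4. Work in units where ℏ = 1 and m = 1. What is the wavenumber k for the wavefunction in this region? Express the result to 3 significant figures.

k = 1.27

With E > V_b the solution is oscillatory, ψ ∝ e^{±ikx} with k = √(2m(E − V_b))/ℏ.
k = √(2 × 1 × 0.81) = 1.273.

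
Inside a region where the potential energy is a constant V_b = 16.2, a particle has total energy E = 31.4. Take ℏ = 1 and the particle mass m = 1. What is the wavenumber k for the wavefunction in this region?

k = 5.51

With E > V_b the solution is oscillatory, ψ ∝ e^{±ikx} with k = √(2m(E − V_b))/ℏ.
k = √(2 × 1 × 15.2) = 5.514.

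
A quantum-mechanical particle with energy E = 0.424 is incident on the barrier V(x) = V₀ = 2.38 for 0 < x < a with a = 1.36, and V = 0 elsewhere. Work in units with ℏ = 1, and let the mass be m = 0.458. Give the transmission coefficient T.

E < V₀: inside the barrier ψ ∝ e^{±κx} with κ = √(2m(V₀ − E))/ℏ = 1.339.
κa = 1.820, sinh(κa) = 3.006.
The exact tunnelling result is T⁻¹ = 1 + V₀² sinh²(κa) / [4E(V₀ − E)] = 16.43, so T = 0.0609.

T = 0.0609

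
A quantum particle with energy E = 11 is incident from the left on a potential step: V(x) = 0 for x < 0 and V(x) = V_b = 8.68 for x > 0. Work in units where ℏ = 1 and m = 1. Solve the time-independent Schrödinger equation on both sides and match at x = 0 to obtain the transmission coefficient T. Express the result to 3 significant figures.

T = 0.863

The wavenumbers are k₁ = √(2mE)/ℏ = 4.690 on the left and k₂ = √(2m(E − V_b))/ℏ = 2.154 on the right.
Continuity of ψ and ψ′ at the step yields the reflection amplitude r = (k₁ − k₂)/(k₁ + k₂) = 0.3706; thus R = |r|² = 0.1373, T = 0.8627.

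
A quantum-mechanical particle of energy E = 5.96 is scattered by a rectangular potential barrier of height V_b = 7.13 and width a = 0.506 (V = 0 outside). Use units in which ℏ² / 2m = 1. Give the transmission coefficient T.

E < V_b: inside the barrier ψ ∝ e^{±κx} with κ = √(2m(V_b − E))/ℏ = 1.082.
κa = 0.5473, sinh(κa) = 0.5751.
Matching ψ, ψ′ at both faces gives T = [1 + V_b² sinh²(κa) / (4E(V_b − E))]⁻¹ = 1/1.603 = 0.624.

T = 0.624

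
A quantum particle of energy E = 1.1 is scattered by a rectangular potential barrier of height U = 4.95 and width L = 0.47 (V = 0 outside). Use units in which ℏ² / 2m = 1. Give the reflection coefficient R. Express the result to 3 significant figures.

R = 0.618

Since E < U the interior solution is evanescent with decay constant κ = √(2m(U − E))/ℏ = 1.962.
κL = 0.9222, sinh(κL) = 1.059.
The exact tunnelling result is T⁻¹ = 1 + U² sinh²(κL) / [4E(U − E)] = 2.621, so T = 0.382.
R = 1 − T = 0.618.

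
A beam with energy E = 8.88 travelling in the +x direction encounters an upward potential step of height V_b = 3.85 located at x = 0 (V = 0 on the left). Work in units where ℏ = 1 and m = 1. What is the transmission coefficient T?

T = 0.980

On each side the TISE gives plane waves with k = √(2m(E − V))/ℏ: k₁ = √(2·1·8.88) = 4.214, k₂ = √(2·1·5.03) = 3.172.
Continuity of ψ and ψ′ at the step yields the reflection amplitude r = (k₁ − k₂)/(k₁ + k₂) = 0.1411; thus R = |r|² = 0.01992, T = 0.9801.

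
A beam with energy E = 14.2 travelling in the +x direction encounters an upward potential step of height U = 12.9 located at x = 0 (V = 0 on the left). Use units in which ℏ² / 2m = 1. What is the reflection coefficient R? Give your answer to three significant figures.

R = 0.287

The wavenumbers are k₁ = √(2mE)/ℏ = 3.768 on the left and k₂ = √(2m(E − U))/ℏ = 1.140 on the right.
Continuity of ψ and ψ′ at the step yields the reflection amplitude r = (k₁ − k₂)/(k₁ + k₂) = 0.5354; thus R = |r|² = 0.2867, T = 0.7133.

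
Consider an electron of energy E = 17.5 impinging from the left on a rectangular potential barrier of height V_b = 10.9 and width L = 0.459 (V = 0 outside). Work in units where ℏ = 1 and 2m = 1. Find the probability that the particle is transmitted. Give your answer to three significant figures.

Above the barrier the interior wavenumber is k₂ = √(2m(E − V_b))/ℏ = 2.569, giving phase k₂L = 1.179.
T = [1 + V_b² sin²(k₂L) / (4E(E − V_b))]⁻¹ = 1/1.220 = 0.820.

T = 0.820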